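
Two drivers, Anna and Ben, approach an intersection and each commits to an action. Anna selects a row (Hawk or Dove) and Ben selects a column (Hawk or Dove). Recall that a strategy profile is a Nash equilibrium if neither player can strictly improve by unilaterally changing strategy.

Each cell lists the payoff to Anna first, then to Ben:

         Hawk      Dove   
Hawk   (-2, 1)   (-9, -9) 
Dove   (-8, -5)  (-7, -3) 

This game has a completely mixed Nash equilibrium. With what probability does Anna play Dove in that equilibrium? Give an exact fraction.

Let p be the probability that Anna plays Hawk. In a completely mixed equilibrium, Ben must be indifferent between Hawk and Dove.
Ben's expected payoff from Hawk is p − 5(1−p); from Dove it is −9p − 3(1−p).
Setting these equal: 6p − 5 = −6p − 3, so p = 1/6.
Therefore Anna plays Dove with probability 1 − 1/6 = 5/6.

5/6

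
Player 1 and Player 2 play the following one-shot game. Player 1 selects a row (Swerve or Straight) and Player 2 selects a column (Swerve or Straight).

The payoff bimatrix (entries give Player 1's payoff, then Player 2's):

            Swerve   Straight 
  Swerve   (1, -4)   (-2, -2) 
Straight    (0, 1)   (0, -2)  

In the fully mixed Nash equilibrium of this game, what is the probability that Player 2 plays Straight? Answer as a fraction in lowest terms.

Let q be the probability that Player 2 plays Swerve. In a completely mixed equilibrium, Player 1 must be indifferent between Swerve and Straight.
Player 1's expected payoff from Swerve is q − 2(1−q); from Straight it is 0.
Setting these equal: 3q − 2 = 0, so q = 2/3.
Therefore Player 2 plays Straight with probability 1 − 2/3 = 1/3.

1/3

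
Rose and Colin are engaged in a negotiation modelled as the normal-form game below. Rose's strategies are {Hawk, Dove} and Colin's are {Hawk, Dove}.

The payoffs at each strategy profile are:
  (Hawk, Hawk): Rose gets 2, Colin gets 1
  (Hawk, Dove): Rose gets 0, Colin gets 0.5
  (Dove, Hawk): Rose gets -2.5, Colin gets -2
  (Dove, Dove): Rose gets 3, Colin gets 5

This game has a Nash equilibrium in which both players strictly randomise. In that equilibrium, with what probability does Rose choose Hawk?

14/15

Let r be the probability that Rose plays Hawk. In a completely mixed equilibrium, Colin must be indifferent between Hawk and Dove.
Colin's expected payoff from Hawk is r − 2(1−r); from Dove it is 0.5r + 5(1−r).
Setting these equal: 3r − 2 = −4.5r + 5, so r = 14/15.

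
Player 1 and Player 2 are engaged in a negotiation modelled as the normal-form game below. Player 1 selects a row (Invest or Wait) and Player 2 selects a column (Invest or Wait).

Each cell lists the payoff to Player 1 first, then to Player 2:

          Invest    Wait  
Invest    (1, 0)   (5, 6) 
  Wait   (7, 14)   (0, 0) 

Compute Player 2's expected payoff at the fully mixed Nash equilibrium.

21/5

First find x, the probability Player 1 plays Invest, from Player 2's indifference between Invest and Wait: 14(1−x) = 6x, giving x = 7/10.
Since Player 2 is indifferent in equilibrium, Player 2's expected payoff equals the payoff from either column against (7/10, 3/10). Using Invest: 14(3/10) = 21/5.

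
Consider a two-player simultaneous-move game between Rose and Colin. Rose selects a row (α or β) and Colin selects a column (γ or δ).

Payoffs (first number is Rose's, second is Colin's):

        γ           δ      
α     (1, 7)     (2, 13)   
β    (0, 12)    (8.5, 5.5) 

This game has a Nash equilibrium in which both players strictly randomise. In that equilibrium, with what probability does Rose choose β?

Let r be the probability that Rose plays α. In a completely mixed equilibrium, Colin must be indifferent between γ and δ.
Colin's expected payoff from γ is 7r + 12(1−r); from δ it is 13r + 5.5(1−r).
Setting these equal: −5r + 12 = 7.5r + 5.5, so r = 13/25.
Therefore Rose plays β with probability 1 − 13/25 = 12/25.

12/25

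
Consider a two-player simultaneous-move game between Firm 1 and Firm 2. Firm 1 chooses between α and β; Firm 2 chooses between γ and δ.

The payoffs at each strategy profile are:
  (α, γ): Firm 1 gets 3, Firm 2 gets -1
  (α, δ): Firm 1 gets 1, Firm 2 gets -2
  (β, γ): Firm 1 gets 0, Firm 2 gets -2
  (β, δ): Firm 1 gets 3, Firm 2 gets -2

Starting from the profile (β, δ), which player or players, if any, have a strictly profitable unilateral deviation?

Neither

Firm 1 at (β, δ) earns 3; deviating to α yields 1 — not better.
Firm 2 earns -2; deviating to γ yields -2 — not better.
Neither player can strictly improve; the profile is a Nash equilibrium.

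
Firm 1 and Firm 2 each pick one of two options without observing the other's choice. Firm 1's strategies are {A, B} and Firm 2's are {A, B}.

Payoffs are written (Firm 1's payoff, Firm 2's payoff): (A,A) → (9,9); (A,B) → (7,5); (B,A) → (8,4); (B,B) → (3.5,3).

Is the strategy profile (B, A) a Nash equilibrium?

No

At (B, A), Firm 1 earns 8; switching to A would give 9, so Firm 1 would deviate.
Firm 2 earns 4; switching to B would give 3, so Firm 2 has no profitable deviation.
Since at least one player can profitably deviate, this is not a Nash equilibrium.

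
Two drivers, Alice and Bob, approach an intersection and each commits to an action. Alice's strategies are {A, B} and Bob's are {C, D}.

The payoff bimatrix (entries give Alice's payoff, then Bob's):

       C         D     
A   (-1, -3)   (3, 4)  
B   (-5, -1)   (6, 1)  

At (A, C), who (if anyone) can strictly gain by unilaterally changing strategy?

Alice at (A, C) earns -1; deviating to B yields -5 — not better.
Bob earns -3; deviating to D yields 4 — a strict improvement.
Only Bob has a strictly profitable deviation.

Bob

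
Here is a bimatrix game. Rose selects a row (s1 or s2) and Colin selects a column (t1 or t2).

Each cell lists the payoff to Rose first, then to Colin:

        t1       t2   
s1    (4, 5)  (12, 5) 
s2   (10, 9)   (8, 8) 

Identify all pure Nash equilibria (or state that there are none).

(s1, t1): Rose prefers s2 (10 > 4) — not an equilibrium.
(s1, t2): Rose gets 12 ≥ 8 from s2, and Colin gets 5 ≥ 5 from t1 — Nash equilibrium.
(s2, t1): Rose gets 10 ≥ 4 from s1, and Colin gets 9 ≥ 8 from t2 — Nash equilibrium.
(s2, t2): Rose prefers s1 (12 > 8); Colin prefers t1 (9 > 8) — not an equilibrium.

(s1, t2) and (s2, t1)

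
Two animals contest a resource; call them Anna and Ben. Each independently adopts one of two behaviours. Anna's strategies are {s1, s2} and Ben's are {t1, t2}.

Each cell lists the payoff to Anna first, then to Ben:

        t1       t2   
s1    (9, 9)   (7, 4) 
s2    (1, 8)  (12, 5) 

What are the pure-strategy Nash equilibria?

(s1, t1)

(s1, t1): Anna gets 9 ≥ 1 from s2, and Ben gets 9 ≥ 4 from t2 — Nash equilibrium.
(s1, t2): Anna prefers s2 (12 > 7); Ben prefers t1 (9 > 4) — not an equilibrium.
(s2, t1): Anna prefers s1 (9 > 1) — not an equilibrium.
(s2, t2): Ben prefers t1 (8 > 5) — not an equilibrium.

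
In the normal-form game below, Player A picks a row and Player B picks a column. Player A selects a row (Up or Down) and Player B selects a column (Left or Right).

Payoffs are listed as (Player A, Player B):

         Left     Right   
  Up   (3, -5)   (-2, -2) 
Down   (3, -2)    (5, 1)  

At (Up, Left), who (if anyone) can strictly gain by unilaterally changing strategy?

Player A at (Up, Left) earns 3; deviating to Down yields 3 — not better.
Player B earns -5; deviating to Right yields -2 — a strict improvement.
Only Player B has a strictly profitable deviation.

Player B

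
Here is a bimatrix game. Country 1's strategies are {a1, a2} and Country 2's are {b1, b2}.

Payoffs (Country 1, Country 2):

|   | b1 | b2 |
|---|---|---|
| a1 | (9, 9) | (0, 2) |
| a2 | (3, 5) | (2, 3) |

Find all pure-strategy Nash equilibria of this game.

(a1, b1)

(a1, b1): Country 1 gets 9 ≥ 3 from a2, and Country 2 gets 9 ≥ 2 from b2 — Nash equilibrium.
(a1, b2): Country 1 prefers a2 (2 > 0); Country 2 prefers b1 (9 > 2) — not an equilibrium.
(a2, b1): Country 1 prefers a1 (9 > 3) — not an equilibrium.
(a2, b2): Country 2 prefers b1 (5 > 3) — not an equilibrium.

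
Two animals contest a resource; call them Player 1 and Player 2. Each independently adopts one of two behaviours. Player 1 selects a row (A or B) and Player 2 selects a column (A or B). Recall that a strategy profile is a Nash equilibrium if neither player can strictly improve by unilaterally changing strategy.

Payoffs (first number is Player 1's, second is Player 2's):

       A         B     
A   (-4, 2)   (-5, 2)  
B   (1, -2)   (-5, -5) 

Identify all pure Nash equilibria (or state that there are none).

(A, B) and (B, A)

(A, A): Player 1 prefers B (1 > -4) — not an equilibrium.
(A, B): Player 1 gets -5 ≥ -5 from B, and Player 2 gets 2 ≥ 2 from A — Nash equilibrium.
(B, A): Player 1 gets 1 ≥ -4 from A, and Player 2 gets -2 ≥ -5 from B — Nash equilibrium.
(B, B): Player 2 prefers A (-2 > -5) — not an equilibrium.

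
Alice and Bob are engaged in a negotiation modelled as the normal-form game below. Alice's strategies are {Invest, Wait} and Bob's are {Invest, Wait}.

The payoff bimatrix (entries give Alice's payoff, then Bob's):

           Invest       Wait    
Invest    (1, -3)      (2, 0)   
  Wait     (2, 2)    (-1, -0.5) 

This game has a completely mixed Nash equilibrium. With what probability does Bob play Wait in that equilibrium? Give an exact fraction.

Let y be the probability that Bob plays Invest. In a completely mixed equilibrium, Alice must be indifferent between Invest and Wait.
Alice's expected payoff from Invest is y + 2(1−y); from Wait it is 2y − (1−y).
Setting these equal: −y + 2 = 3y − 1, so y = 3/4.
Therefore Bob plays Wait with probability 1 − 3/4 = 1/4.

1/4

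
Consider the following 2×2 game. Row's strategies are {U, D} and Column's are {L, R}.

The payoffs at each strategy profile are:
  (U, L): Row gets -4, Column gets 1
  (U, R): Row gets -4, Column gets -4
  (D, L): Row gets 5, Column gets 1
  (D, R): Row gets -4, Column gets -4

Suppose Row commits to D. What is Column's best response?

Against D, Column earns 1 from L and -4 from R.
So L is the best response.

L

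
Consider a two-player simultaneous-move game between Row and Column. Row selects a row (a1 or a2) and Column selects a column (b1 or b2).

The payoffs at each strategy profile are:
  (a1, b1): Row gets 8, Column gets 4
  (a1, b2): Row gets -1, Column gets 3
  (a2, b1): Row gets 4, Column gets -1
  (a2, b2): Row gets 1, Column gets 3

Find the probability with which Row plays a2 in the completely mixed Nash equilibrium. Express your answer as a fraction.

1/5

Let r be the probability that Row plays a1. In a completely mixed equilibrium, Column must be indifferent between b1 and b2.
Column's expected payoff from b1 is 4r − (1−r); from b2 it is 3r + 3(1−r).
Setting these equal: 5r − 1 = 3, so r = 4/5.
Therefore Row plays a2 with probability 1 − 4/5 = 1/5.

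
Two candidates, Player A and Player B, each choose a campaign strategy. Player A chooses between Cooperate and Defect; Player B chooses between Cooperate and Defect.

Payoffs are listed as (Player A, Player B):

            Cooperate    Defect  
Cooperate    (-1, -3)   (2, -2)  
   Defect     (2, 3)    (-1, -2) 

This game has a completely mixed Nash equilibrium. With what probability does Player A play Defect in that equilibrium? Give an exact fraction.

Let r be the probability that Player A plays Cooperate. In a completely mixed equilibrium, Player B must be indifferent between Cooperate and Defect.
Player B's expected payoff from Cooperate is −3r + 3(1−r); from Defect it is −2r − 2(1−r).
Setting these equal: −6r + 3 = -2, so r = 5/6.
Therefore Player A plays Defect with probability 1 − 5/6 = 1/6.

1/6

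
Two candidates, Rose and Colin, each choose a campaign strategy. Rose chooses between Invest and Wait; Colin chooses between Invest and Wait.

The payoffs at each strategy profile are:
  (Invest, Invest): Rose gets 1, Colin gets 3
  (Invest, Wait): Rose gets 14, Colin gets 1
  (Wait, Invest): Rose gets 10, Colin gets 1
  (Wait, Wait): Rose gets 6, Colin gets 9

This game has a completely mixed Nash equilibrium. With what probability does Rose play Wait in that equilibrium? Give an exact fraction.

Let p be the probability that Rose plays Invest. In a completely mixed equilibrium, Colin must be indifferent between Invest and Wait.
Colin's expected payoff from Invest is 3p + (1−p); from Wait it is p + 9(1−p).
Setting these equal: 2p + 1 = −8p + 9, so p = 4/5.
Therefore Rose plays Wait with probability 1 − 4/5 = 1/5.

1/5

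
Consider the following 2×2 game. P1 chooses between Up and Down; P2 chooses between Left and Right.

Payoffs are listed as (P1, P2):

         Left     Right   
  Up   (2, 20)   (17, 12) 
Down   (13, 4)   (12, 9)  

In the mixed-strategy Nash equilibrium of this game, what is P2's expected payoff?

First find p, the probability P1 plays Up, from P2's indifference between Left and Right: 20p + 4(1−p) = 12p + 9(1−p), giving p = 5/13.
Since P2 is indifferent in equilibrium, P2's expected payoff equals the payoff from either column against (5/13, 8/13). Using Left: 20(5/13) + 4(8/13) = 132/13.

132/13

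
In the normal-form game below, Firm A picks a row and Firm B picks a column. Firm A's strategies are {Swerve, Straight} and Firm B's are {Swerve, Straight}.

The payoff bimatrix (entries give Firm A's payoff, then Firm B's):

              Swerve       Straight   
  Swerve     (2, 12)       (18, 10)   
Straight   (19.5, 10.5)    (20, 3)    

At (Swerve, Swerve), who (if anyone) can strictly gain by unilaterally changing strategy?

Firm A at (Swerve, Swerve) earns 2; deviating to Straight yields 19.5 — a strict improvement.
Firm B earns 12; deviating to Straight yields 10 — not better.
Only Firm A has a strictly profitable deviation.

Firm A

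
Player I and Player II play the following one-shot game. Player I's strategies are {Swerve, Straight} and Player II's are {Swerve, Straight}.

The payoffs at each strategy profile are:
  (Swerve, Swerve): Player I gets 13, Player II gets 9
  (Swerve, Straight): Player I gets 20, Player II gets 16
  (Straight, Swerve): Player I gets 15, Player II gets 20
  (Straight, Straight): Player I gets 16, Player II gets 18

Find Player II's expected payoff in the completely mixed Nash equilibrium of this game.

First find p, the probability Player I plays Swerve, from Player II's indifference between Swerve and Straight: 9p + 20(1−p) = 16p + 18(1−p), giving p = 2/9.
Since Player II is indifferent in equilibrium, Player II's expected payoff equals the payoff from either column against (2/9, 7/9). Using Swerve: 9(2/9) + 20(7/9) = 158/9.

158/9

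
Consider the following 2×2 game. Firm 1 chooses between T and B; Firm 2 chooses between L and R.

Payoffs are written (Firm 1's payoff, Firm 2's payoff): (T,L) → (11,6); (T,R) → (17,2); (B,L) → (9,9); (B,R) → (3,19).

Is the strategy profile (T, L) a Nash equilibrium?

At (T, L), Firm 1 earns 11; switching to B would give 9, so Firm 1 has no profitable deviation.
Firm 2 earns 6; switching to R would give 2, so Firm 2 has no profitable deviation.
Neither player can gain by a unilateral deviation, so this profile is a Nash equilibrium.

Yes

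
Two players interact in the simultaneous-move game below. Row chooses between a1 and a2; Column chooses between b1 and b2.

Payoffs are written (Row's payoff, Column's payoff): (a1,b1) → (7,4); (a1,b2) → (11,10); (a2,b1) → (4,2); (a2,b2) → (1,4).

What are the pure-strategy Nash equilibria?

(a1, b1): Column prefers b2 (10 > 4) — not an equilibrium.
(a1, b2): Row gets 11 ≥ 1 from a2, and Column gets 10 ≥ 4 from b1 — Nash equilibrium.
(a2, b1): Row prefers a1 (7 > 4); Column prefers b2 (4 > 2) — not an equilibrium.
(a2, b2): Row prefers a1 (11 > 1) — not an equilibrium.

(a1, b2)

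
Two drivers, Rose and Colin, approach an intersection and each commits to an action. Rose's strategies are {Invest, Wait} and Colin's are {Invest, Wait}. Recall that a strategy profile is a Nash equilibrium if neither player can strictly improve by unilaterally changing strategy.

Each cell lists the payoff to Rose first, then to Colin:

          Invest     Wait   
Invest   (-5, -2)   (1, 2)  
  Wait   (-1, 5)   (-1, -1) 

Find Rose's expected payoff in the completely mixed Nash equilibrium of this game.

-1

First find y, the probability Colin plays Invest, from Rose's indifference between Invest and Wait: −5y + (1−y) = −y − (1−y), giving y = 1/3.
Since Rose is indifferent in equilibrium, Rose's expected payoff equals the payoff from either row against (1/3, 2/3). Using Invest: −5(1/3) + (2/3) = -1.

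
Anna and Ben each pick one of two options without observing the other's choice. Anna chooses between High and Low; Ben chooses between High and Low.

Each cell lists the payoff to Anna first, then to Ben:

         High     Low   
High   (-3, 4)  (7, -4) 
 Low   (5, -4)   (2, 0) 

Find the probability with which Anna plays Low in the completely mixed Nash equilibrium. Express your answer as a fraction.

Let p be the probability that Anna plays High. In a completely mixed equilibrium, Ben must be indifferent between High and Low.
Ben's expected payoff from High is 4p − 4(1−p); from Low it is −4p.
Setting these equal: 8p − 4 = −4p, so p = 1/3.
Therefore Anna plays Low with probability 1 − 1/3 = 2/3.

2/3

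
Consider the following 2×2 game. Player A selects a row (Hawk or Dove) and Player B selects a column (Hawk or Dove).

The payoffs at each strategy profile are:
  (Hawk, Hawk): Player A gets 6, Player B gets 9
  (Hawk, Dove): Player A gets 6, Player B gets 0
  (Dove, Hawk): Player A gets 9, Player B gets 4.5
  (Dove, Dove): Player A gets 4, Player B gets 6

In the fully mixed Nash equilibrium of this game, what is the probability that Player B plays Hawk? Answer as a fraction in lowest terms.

2/5

Let q be the probability that Player B plays Hawk. In a completely mixed equilibrium, Player A must be indifferent between Hawk and Dove.
Player A's expected payoff from Hawk is 6q + 6(1−q); from Dove it is 9q + 4(1−q).
Setting these equal: 6 = 5q + 4, so q = 2/5.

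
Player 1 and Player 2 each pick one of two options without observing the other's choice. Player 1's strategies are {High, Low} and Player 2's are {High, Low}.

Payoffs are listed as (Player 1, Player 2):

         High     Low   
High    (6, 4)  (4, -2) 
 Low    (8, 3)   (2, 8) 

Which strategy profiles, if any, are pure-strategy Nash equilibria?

(High, High): Player 1 prefers Low (8 > 6) — not an equilibrium.
(High, Low): Player 2 prefers High (4 > -2) — not an equilibrium.
(Low, High): Player 2 prefers Low (8 > 3) — not an equilibrium.
(Low, Low): Player 1 prefers High (4 > 2) — not an equilibrium.

none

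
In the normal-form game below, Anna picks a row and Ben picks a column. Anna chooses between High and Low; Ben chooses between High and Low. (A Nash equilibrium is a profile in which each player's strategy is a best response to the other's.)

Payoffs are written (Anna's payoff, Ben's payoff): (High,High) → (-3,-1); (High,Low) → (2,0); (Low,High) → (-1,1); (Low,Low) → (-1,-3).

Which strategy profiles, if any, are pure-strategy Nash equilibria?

(High, High): Anna prefers Low (-1 > -3); Ben prefers Low (0 > -1) — not an equilibrium.
(High, Low): Anna gets 2 ≥ -1 from Low, and Ben gets 0 ≥ -1 from High — Nash equilibrium.
(Low, High): Anna gets -1 ≥ -3 from High, and Ben gets 1 ≥ -3 from Low — Nash equilibrium.
(Low, Low): Anna prefers High (2 > -1); Ben prefers High (1 > -3) — not an equilibrium.

(High, Low) and (Low, High)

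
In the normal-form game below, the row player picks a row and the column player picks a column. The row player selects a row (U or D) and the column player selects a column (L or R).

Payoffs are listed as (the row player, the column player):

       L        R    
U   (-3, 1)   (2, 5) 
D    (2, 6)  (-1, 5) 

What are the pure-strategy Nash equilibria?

(U, L): the row player prefers D (2 > -3); the column player prefers R (5 > 1) — not an equilibrium.
(U, R): the row player gets 2 ≥ -1 from D, and the column player gets 5 ≥ 1 from L — Nash equilibrium.
(D, L): the row player gets 2 ≥ -3 from U, and the column player gets 6 ≥ 5 from R — Nash equilibrium.
(D, R): the row player prefers U (2 > -1); the column player prefers L (6 > 5) — not an equilibrium.

(U, R) and (D, L)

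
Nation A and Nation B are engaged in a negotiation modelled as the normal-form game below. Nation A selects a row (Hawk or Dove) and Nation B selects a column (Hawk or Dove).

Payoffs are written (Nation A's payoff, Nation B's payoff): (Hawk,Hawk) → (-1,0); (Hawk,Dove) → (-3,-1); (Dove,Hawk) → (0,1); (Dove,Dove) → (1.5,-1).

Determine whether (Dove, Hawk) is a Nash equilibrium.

At (Dove, Hawk), Nation A earns 0; switching to Hawk would give -1, so Nation A has no profitable deviation.
Nation B earns 1; switching to Dove would give -1, so Nation B has no profitable deviation.
Neither player can gain by a unilateral deviation, so this profile is a Nash equilibrium.

Yes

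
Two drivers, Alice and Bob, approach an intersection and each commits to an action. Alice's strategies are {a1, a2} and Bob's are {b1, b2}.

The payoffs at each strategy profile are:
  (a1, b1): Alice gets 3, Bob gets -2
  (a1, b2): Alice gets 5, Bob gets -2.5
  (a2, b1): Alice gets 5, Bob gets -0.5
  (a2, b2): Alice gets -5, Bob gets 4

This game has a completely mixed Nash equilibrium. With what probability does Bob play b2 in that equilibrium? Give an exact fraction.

1/6

Let c be the probability that Bob plays b1. In a completely mixed equilibrium, Alice must be indifferent between a1 and a2.
Alice's expected payoff from a1 is 3c + 5(1−c); from a2 it is 5c − 5(1−c).
Setting these equal: −2c + 5 = 10c − 5, so c = 5/6.
Therefore Bob plays b2 with probability 1 − 5/6 = 1/6.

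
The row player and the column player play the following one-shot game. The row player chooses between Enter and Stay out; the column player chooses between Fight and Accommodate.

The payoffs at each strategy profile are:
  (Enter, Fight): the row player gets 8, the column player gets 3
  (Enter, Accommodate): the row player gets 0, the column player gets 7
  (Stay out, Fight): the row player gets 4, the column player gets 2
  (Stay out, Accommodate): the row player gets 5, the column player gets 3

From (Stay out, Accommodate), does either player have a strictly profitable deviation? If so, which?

Neither

The row player at (Stay out, Accommodate) earns 5; deviating to Enter yields 0 — not better.
The column player earns 3; deviating to Fight yields 2 — not better.
Neither player can strictly improve; the profile is a Nash equilibrium.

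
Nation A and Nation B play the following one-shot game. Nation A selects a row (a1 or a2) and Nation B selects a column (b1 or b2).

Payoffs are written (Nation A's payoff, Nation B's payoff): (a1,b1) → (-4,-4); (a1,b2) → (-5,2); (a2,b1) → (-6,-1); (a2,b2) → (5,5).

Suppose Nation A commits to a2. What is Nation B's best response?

b2

Against a2, Nation B earns -1 from b1 and 5 from b2.
So b2 is the best response.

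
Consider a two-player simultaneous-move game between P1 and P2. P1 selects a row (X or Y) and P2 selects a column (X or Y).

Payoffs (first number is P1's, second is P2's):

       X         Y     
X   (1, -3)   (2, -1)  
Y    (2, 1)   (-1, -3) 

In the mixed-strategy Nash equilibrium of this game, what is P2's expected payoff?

First find p, the probability P1 plays X, from P2's indifference between X and Y: −3p + (1−p) = −p − 3(1−p), giving p = 2/3.
Since P2 is indifferent in equilibrium, P2's expected payoff equals the payoff from either column against (2/3, 1/3). Using X: −3(2/3) + (1/3) = -5/3.

-5/3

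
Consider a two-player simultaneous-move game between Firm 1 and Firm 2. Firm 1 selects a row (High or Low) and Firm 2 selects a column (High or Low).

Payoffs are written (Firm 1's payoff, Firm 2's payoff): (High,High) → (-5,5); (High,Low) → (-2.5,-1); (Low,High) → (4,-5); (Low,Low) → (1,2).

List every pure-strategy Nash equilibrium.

(Low, Low)

(High, High): Firm 1 prefers Low (4 > -5) — not an equilibrium.
(High, Low): Firm 1 prefers Low (1 > -2.5); Firm 2 prefers High (5 > -1) — not an equilibrium.
(Low, High): Firm 2 prefers Low (2 > -5) — not an equilibrium.
(Low, Low): Firm 1 gets 1 ≥ -2.5 from High, and Firm 2 gets 2 ≥ -5 from High — Nash equilibrium.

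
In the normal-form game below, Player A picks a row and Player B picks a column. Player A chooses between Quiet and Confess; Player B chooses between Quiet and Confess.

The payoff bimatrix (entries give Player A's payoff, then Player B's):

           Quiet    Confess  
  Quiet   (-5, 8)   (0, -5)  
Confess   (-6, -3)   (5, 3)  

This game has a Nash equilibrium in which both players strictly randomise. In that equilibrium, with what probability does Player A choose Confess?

Let x be the probability that Player A plays Quiet. In a completely mixed equilibrium, Player B must be indifferent between Quiet and Confess.
Player B's expected payoff from Quiet is 8x − 3(1−x); from Confess it is −5x + 3(1−x).
Setting these equal: 11x − 3 = −8x + 3, so x = 6/19.
Therefore Player A plays Confess with probability 1 − 6/19 = 13/19.

13/19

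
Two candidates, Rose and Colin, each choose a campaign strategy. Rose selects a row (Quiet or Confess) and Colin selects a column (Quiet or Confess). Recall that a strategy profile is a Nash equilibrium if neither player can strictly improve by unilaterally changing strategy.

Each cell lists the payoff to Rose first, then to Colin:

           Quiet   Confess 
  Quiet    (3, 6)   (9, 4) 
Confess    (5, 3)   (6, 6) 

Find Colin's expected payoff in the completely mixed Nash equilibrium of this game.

First find p, the probability Rose plays Quiet, from Colin's indifference between Quiet and Confess: 6p + 3(1−p) = 4p + 6(1−p), giving p = 3/5.
Since Colin is indifferent in equilibrium, Colin's expected payoff equals the payoff from either column against (3/5, 2/5). Using Quiet: 6(3/5) + 3(2/5) = 24/5.

24/5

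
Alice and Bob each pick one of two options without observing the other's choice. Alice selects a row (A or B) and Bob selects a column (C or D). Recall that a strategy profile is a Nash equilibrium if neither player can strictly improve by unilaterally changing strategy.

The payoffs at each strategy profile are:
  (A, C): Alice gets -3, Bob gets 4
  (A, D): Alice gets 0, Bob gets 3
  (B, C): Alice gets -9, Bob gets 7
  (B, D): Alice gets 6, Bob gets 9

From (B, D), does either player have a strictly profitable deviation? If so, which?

Alice at (B, D) earns 6; deviating to A yields 0 — not better.
Bob earns 9; deviating to C yields 7 — not better.
Neither player can strictly improve; the profile is a Nash equilibrium.

Neither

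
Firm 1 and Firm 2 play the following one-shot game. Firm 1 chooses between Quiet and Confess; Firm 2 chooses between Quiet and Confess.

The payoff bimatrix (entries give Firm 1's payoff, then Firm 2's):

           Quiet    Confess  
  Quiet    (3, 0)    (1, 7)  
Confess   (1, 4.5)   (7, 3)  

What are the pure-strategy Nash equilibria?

(Quiet, Quiet): Firm 2 prefers Confess (7 > 0) — not an equilibrium.
(Quiet, Confess): Firm 1 prefers Confess (7 > 1) — not an equilibrium.
(Confess, Quiet): Firm 1 prefers Quiet (3 > 1) — not an equilibrium.
(Confess, Confess): Firm 2 prefers Quiet (4.5 > 3) — not an equilibrium.

none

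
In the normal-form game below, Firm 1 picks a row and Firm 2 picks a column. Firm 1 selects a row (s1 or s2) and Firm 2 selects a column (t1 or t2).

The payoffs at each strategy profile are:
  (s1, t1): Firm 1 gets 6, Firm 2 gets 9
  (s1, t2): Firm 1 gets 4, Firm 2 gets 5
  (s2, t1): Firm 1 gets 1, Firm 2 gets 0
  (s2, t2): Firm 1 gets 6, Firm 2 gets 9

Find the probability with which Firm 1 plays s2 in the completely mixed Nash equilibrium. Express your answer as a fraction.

Let r be the probability that Firm 1 plays s1. In a completely mixed equilibrium, Firm 2 must be indifferent between t1 and t2.
Firm 2's expected payoff from t1 is 9r; from t2 it is 5r + 9(1−r).
Setting these equal: 9r = −4r + 9, so r = 9/13.
Therefore Firm 1 plays s2 with probability 1 − 9/13 = 4/13.

4/13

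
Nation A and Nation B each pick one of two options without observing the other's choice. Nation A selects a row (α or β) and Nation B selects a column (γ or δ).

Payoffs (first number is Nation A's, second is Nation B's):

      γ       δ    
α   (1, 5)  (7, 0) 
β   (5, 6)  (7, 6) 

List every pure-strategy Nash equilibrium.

(α, γ): Nation A prefers β (5 > 1) — not an equilibrium.
(α, δ): Nation B prefers γ (5 > 0) — not an equilibrium.
(β, γ): Nation A gets 5 ≥ 1 from α, and Nation B gets 6 ≥ 6 from δ — Nash equilibrium.
(β, δ): Nation A gets 7 ≥ 7 from α, and Nation B gets 6 ≥ 6 from γ — Nash equilibrium.

(β, γ) and (β, δ)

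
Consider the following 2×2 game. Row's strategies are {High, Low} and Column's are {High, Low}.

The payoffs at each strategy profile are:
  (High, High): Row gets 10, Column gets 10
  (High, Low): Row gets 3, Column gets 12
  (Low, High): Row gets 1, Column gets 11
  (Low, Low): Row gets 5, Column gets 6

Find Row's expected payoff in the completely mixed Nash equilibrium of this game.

First find q, the probability Column plays High, from Row's indifference between High and Low: 10q + 3(1−q) = q + 5(1−q), giving q = 2/11.
Since Row is indifferent in equilibrium, Row's expected payoff equals the payoff from either row against (2/11, 9/11). Using High: 10(2/11) + 3(9/11) = 47/11.

47/11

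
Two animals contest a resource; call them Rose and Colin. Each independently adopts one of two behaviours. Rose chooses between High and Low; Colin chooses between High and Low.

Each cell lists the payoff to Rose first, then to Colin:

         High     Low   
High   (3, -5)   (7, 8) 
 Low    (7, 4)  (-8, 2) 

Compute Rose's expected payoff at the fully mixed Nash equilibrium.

First find q, the probability Colin plays High, from Rose's indifference between High and Low: 3q + 7(1−q) = 7q − 8(1−q), giving q = 15/19.
Since Rose is indifferent in equilibrium, Rose's expected payoff equals the payoff from either row against (15/19, 4/19). Using High: 3(15/19) + 7(4/19) = 73/19.

73/19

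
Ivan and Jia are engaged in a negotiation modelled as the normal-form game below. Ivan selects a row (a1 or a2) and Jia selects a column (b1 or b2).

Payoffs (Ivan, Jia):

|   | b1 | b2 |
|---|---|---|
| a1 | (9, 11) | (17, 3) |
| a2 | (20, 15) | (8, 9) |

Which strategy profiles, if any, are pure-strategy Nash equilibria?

(a1, b1): Ivan prefers a2 (20 > 9) — not an equilibrium.
(a1, b2): Jia prefers b1 (11 > 3) — not an equilibrium.
(a2, b1): Ivan gets 20 ≥ 9 from a1, and Jia gets 15 ≥ 9 from b2 — Nash equilibrium.
(a2, b2): Ivan prefers a1 (17 > 8); Jia prefers b1 (15 > 9) — not an equilibrium.

(a2, b1)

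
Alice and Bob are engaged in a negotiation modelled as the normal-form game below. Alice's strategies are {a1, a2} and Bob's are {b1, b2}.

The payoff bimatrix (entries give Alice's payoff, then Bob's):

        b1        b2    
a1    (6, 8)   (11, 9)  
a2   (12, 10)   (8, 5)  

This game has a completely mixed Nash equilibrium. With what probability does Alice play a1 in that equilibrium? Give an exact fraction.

5/6

Let r be the probability that Alice plays a1. In a completely mixed equilibrium, Bob must be indifferent between b1 and b2.
Bob's expected payoff from b1 is 8r + 10(1−r); from b2 it is 9r + 5(1−r).
Setting these equal: −2r + 10 = 4r + 5, so r = 5/6.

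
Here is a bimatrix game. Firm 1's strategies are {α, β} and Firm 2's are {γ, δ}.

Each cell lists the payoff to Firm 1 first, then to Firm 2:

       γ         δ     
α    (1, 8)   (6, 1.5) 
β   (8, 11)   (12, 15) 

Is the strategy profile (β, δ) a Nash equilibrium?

Yes

At (β, δ), Firm 1 earns 12; switching to α would give 6, so Firm 1 has no profitable deviation.
Firm 2 earns 15; switching to γ would give 11, so Firm 2 has no profitable deviation.
Neither player can gain by a unilateral deviation, so this profile is a Nash equilibrium.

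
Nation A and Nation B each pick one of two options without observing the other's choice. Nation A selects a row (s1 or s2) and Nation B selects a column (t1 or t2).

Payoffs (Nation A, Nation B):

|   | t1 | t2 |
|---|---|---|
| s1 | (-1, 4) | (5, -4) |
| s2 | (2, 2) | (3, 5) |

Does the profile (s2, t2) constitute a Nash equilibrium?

No

At (s2, t2), Nation A earns 3; switching to s1 would give 5, so Nation A would deviate.
Nation B earns 5; switching to t1 would give 2, so Nation B has no profitable deviation.
Since at least one player can profitably deviate, this is not a Nash equilibrium.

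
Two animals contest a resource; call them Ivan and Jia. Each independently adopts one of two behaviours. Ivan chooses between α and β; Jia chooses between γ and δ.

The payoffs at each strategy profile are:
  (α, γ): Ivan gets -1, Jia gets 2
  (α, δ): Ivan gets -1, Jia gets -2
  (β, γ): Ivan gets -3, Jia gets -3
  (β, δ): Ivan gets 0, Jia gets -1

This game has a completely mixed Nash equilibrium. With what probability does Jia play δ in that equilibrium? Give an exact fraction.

2/3

Let c be the probability that Jia plays γ. In a completely mixed equilibrium, Ivan must be indifferent between α and β.
Ivan's expected payoff from α is −c − (1−c); from β it is −3c.
Setting these equal: -1 = −3c, so c = 1/3.
Therefore Jia plays δ with probability 1 − 1/3 = 2/3.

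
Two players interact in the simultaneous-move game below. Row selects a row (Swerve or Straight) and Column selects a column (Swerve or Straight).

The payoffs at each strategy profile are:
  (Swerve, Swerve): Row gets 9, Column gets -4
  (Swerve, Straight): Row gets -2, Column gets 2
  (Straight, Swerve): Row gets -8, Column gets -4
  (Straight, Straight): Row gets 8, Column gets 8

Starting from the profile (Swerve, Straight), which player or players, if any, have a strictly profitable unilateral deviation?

Row at (Swerve, Straight) earns -2; deviating to Straight yields 8 — a strict improvement.
Column earns 2; deviating to Swerve yields -4 — not better.
Only Row has a strictly profitable deviation.

Row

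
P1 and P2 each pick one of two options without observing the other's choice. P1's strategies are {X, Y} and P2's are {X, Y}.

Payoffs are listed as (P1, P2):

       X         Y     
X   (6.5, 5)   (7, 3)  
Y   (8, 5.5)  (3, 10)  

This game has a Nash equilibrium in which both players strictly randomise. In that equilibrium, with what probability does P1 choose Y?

4/13

Let p be the probability that P1 plays X. In a completely mixed equilibrium, P2 must be indifferent between X and Y.
P2's expected payoff from X is 5p + 5.5(1−p); from Y it is 3p + 10(1−p).
Setting these equal: −0.5p + 5.5 = −7p + 10, so p = 9/13.
Therefore P1 plays Y with probability 1 − 9/13 = 4/13.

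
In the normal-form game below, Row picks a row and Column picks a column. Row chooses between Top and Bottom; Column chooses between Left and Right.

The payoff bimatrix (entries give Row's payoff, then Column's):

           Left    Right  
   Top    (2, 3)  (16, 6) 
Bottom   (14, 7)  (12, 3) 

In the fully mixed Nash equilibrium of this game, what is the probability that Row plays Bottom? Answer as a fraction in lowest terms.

Let r be the probability that Row plays Top. In a completely mixed equilibrium, Column must be indifferent between Left and Right.
Column's expected payoff from Left is 3r + 7(1−r); from Right it is 6r + 3(1−r).
Setting these equal: −4r + 7 = 3r + 3, so r = 4/7.
Therefore Row plays Bottom with probability 1 − 4/7 = 3/7.

3/7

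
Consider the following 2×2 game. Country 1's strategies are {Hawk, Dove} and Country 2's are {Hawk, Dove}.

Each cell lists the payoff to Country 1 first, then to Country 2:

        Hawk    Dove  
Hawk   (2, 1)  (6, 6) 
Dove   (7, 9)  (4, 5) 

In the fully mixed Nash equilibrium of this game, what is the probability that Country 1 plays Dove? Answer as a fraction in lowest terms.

Let x be the probability that Country 1 plays Hawk. In a completely mixed equilibrium, Country 2 must be indifferent between Hawk and Dove.
Country 2's expected payoff from Hawk is x + 9(1−x); from Dove it is 6x + 5(1−x).
Setting these equal: −8x + 9 = x + 5, so x = 4/9.
Therefore Country 1 plays Dove with probability 1 − 4/9 = 5/9.

5/9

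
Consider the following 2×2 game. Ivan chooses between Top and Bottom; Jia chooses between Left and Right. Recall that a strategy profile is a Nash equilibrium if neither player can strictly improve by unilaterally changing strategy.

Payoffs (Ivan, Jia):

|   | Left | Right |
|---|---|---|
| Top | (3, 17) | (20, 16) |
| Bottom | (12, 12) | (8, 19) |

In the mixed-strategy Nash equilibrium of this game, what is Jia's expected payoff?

First find p, the probability Ivan plays Top, from Jia's indifference between Left and Right: 17p + 12(1−p) = 16p + 19(1−p), giving p = 7/8.
Since Jia is indifferent in equilibrium, Jia's expected payoff equals the payoff from either column against (7/8, 1/8). Using Left: 17(7/8) + 12(1/8) = 131/8.

131/8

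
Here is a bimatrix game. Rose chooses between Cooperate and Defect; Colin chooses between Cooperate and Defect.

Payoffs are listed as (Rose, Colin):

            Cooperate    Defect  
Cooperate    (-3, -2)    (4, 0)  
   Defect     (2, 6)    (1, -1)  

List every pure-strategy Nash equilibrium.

(Cooperate, Defect) and (Defect, Cooperate)

(Cooperate, Cooperate): Rose prefers Defect (2 > -3); Colin prefers Defect (0 > -2) — not an equilibrium.
(Cooperate, Defect): Rose gets 4 ≥ 1 from Defect, and Colin gets 0 ≥ -2 from Cooperate — Nash equilibrium.
(Defect, Cooperate): Rose gets 2 ≥ -3 from Cooperate, and Colin gets 6 ≥ -1 from Defect — Nash equilibrium.
(Defect, Defect): Rose prefers Cooperate (4 > 1); Colin prefers Cooperate (6 > -1) — not an equilibrium.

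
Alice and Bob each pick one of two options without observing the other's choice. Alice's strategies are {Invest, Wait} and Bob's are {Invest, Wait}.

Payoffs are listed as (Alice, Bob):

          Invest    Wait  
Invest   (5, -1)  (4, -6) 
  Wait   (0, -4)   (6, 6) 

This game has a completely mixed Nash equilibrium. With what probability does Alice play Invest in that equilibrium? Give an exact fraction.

Let x be the probability that Alice plays Invest. In a completely mixed equilibrium, Bob must be indifferent between Invest and Wait.
Bob's expected payoff from Invest is −x − 4(1−x); from Wait it is −6x + 6(1−x).
Setting these equal: 3x − 4 = −12x + 6, so x = 2/3.

2/3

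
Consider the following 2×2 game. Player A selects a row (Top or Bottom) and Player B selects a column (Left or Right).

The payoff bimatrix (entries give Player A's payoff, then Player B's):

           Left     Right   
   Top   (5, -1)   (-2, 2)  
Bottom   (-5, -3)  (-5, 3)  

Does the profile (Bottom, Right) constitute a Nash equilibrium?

No

At (Bottom, Right), Player A earns -5; switching to Top would give -2, so Player A would deviate.
Player B earns 3; switching to Left would give -3, so Player B has no profitable deviation.
Since at least one player can profitably deviate, this is not a Nash equilibrium.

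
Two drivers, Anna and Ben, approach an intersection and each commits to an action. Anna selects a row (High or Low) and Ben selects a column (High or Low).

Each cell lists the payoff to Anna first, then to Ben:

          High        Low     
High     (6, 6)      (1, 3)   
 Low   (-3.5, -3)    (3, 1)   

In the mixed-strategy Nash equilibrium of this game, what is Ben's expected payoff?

15/7

First find x, the probability Anna plays High, from Ben's indifference between High and Low: 6x − 3(1−x) = 3x + (1−x), giving x = 4/7.
Since Ben is indifferent in equilibrium, Ben's expected payoff equals the payoff from either column against (4/7, 3/7). Using High: 6(4/7) − 3(3/7) = 15/7.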